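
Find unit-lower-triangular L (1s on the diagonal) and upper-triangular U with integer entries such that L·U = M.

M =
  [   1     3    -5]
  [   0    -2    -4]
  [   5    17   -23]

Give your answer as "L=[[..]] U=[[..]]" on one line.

  r1 -= 0·r0 → [0,-2,-4]
  r2 -= 5·r0 → [0,2,2]
  r2 -= -1·r1 → [0,0,-2]

L=[[1,0,0],[0,1,0],[5,-1,1]] U=[[1,3,-5],[0,-2,-4],[0,0,-2]]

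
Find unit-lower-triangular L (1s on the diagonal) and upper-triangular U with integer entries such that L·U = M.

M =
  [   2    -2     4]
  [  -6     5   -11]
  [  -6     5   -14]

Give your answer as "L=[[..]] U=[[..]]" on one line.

L=[[1,0,0],[-3,1,0],[-3,1,1]] U=[[2,-2,4],[0,-1,1],[0,0,-3]]

  R1 -= -3·R0 → [0,-1,1]
  R2 -= -3·R0 → [0,-1,-2]
  R2 -= 1·R1 → [0,0,-3]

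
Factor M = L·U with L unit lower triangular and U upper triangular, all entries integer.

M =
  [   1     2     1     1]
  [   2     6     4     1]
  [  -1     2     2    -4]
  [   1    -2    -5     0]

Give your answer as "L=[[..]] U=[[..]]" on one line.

  R1 -= 2·R0 → [0,2,2,-1]
  R2 -= -1·R0 → [0,4,3,-3]
  R3 -= 1·R0 → [0,-4,-6,-1]
  R2 -= 2·R1 → [0,0,-1,-1]
  R3 -= -2·R1 → [0,0,-2,-3]
  R3 -= 2·R2 → [0,0,0,-1]

L=[[1,0,0,0],[2,1,0,0],[-1,2,1,0],[1,-2,2,1]] U=[[1,2,1,1],[0,2,2,-1],[0,0,-1,-1],[0,0,0,-1]]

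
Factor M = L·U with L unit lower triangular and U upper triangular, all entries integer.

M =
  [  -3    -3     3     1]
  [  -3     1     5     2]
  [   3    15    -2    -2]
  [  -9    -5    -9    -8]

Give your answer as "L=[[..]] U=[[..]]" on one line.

  row1 -= 1·row0 → [0,4,2,1]
  row2 -= -1·row0 → [0,12,1,-1]
  row3 -= 3·row0 → [0,4,-18,-11]
  row2 -= 3·row1 → [0,0,-5,-4]
  row3 -= 1·row1 → [0,0,-20,-12]
  row3 -= 4·row2 → [0,0,0,4]

L=[[1,0,0,0],[1,1,0,0],[-1,3,1,0],[3,1,4,1]] U=[[-3,-3,3,1],[0,4,2,1],[0,0,-5,-4],[0,0,0,4]]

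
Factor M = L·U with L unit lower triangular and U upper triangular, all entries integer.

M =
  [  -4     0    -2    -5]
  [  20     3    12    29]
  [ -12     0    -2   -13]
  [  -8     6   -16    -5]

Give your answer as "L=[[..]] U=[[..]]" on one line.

  row1 -= -5·row0 → [0,3,2,4]
  row2 -= 3·row0 → [0,0,4,2]
  row3 -= 2·row0 → [0,6,-12,5]
  row2 -= 0·row1 → [0,0,4,2]
  row3 -= 2·row1 → [0,0,-16,-3]
  row3 -= -4·row2 → [0,0,0,5]

L=[[1,0,0,0],[-5,1,0,0],[3,0,1,0],[2,2,-4,1]] U=[[-4,0,-2,-5],[0,3,2,4],[0,0,4,2],[0,0,0,5]]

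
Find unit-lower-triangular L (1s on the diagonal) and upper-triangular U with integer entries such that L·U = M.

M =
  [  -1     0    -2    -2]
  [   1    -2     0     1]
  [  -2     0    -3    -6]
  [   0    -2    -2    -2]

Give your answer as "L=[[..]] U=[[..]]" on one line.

  R1 -= -1·R0 → [0,-2,-2,-1]
  R2 -= 2·R0 → [0,0,1,-2]
  R3 -= 0·R0 → [0,-2,-2,-2]
  R2 -= 0·R1 → [0,0,1,-2]
  R3 -= 1·R1 → [0,0,0,-1]
  R3 -= 0·R2 → [0,0,0,-1]

L=[[1,0,0,0],[-1,1,0,0],[2,0,1,0],[0,1,0,1]] U=[[-1,0,-2,-2],[0,-2,-2,-1],[0,0,1,-2],[0,0,0,-1]]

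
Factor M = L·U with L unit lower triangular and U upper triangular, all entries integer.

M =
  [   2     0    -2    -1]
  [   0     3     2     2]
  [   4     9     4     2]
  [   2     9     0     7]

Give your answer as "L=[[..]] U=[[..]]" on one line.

L=[[1,0,0,0],[0,1,0,0],[2,3,1,0],[1,3,-2,1]] U=[[2,0,-2,-1],[0,3,2,2],[0,0,2,-2],[0,0,0,-2]]

  r1 -= 0·r0 → [0,3,2,2]
  r2 -= 2·r0 → [0,9,8,4]
  r3 -= 1·r0 → [0,9,2,8]
  r2 -= 3·r1 → [0,0,2,-2]
  r3 -= 3·r1 → [0,0,-4,2]
  r3 -= -2·r2 → [0,0,0,-2]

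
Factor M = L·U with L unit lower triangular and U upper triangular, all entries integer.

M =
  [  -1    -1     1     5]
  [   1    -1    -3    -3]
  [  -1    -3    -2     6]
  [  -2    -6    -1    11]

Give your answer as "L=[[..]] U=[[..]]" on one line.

  row1 -= -1·row0 → [0,-2,-2,2]
  row2 -= 1·row0 → [0,-2,-3,1]
  row3 -= 2·row0 → [0,-4,-3,1]
  row2 -= 1·row1 → [0,0,-1,-1]
  row3 -= 2·row1 → [0,0,1,-3]
  row3 -= -1·row2 → [0,0,0,-4]

L=[[1,0,0,0],[-1,1,0,0],[1,1,1,0],[2,2,-1,1]] U=[[-1,-1,1,5],[0,-2,-2,2],[0,0,-1,-1],[0,0,0,-4]]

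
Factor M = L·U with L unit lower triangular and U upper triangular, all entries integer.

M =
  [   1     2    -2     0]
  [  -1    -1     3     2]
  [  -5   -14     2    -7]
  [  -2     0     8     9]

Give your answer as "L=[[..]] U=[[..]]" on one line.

L=[[1,0,0,0],[-1,1,0,0],[-5,-4,1,0],[-2,4,0,1]] U=[[1,2,-2,0],[0,1,1,2],[0,0,-4,1],[0,0,0,1]]

  row1 -= -1·row0 → [0,1,1,2]
  row2 -= -5·row0 → [0,-4,-8,-7]
  row3 -= -2·row0 → [0,4,4,9]
  row2 -= -4·row1 → [0,0,-4,1]
  row3 -= 4·row1 → [0,0,0,1]
  row3 -= 0·row2 → [0,0,0,1]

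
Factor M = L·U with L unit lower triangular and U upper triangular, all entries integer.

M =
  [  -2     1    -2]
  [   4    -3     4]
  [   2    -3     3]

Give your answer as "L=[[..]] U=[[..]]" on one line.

L=[[1,0,0],[-2,1,0],[-1,2,1]] U=[[-2,1,-2],[0,-1,0],[0,0,1]]

  R1 -= -2·R0 → [0,-1,0]
  R2 -= -1·R0 → [0,-2,1]
  R2 -= 2·R1 → [0,0,1]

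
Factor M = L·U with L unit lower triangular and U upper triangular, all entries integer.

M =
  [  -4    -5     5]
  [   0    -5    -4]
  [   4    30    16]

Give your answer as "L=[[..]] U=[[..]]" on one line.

L=[[1,0,0],[0,1,0],[-1,-5,1]] U=[[-4,-5,5],[0,-5,-4],[0,0,1]]

  r1 -= 0·r0 → [0,-5,-4]
  r2 -= -1·r0 → [0,25,21]
  r2 -= -5·r1 → [0,0,1]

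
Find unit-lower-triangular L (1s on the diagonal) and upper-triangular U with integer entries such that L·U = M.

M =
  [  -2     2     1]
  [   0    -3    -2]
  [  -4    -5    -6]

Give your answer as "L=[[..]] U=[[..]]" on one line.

  row1 -= 0·row0 → [0,-3,-2]
  row2 -= 2·row0 → [0,-9,-8]
  row2 -= 3·row1 → [0,0,-2]

L=[[1,0,0],[0,1,0],[2,3,1]] U=[[-2,2,1],[0,-3,-2],[0,0,-2]]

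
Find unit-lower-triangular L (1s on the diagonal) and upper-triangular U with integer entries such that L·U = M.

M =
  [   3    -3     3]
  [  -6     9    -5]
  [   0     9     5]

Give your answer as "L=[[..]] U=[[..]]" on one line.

L=[[1,0,0],[-2,1,0],[0,3,1]] U=[[3,-3,3],[0,3,1],[0,0,2]]

  r1 -= -2·r0 → [0,3,1]
  r2 -= 0·r0 → [0,9,5]
  r2 -= 3·r1 → [0,0,2]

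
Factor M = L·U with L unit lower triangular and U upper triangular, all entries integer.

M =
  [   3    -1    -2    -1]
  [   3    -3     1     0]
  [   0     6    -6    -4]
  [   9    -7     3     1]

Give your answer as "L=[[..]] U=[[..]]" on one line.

L=[[1,0,0,0],[1,1,0,0],[0,-3,1,0],[3,2,1,1]] U=[[3,-1,-2,-1],[0,-2,3,1],[0,0,3,-1],[0,0,0,3]]

  R1 -= 1·R0 → [0,-2,3,1]
  R2 -= 0·R0 → [0,6,-6,-4]
  R3 -= 3·R0 → [0,-4,9,4]
  R2 -= -3·R1 → [0,0,3,-1]
  R3 -= 2·R1 → [0,0,3,2]
  R3 -= 1·R2 → [0,0,0,3]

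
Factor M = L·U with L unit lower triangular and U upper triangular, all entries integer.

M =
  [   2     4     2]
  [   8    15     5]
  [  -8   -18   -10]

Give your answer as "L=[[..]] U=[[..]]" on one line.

  row1 -= 4·row0 → [0,-1,-3]
  row2 -= -4·row0 → [0,-2,-2]
  row2 -= 2·row1 → [0,0,4]

L=[[1,0,0],[4,1,0],[-4,2,1]] U=[[2,4,2],[0,-1,-3],[0,0,4]]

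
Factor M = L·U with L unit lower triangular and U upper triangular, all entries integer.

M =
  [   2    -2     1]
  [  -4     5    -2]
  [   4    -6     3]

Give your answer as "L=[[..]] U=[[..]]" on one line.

  R1 -= -2·R0 → [0,1,0]
  R2 -= 2·R0 → [0,-2,1]
  R2 -= -2·R1 → [0,0,1]

L=[[1,0,0],[-2,1,0],[2,-2,1]] U=[[2,-2,1],[0,1,0],[0,0,1]]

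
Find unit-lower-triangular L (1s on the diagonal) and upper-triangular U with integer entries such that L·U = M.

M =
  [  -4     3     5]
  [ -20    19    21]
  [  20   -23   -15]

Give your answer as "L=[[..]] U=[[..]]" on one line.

L=[[1,0,0],[5,1,0],[-5,-2,1]] U=[[-4,3,5],[0,4,-4],[0,0,2]]

  R1 -= 5·R0 → [0,4,-4]
  R2 -= -5·R0 → [0,-8,10]
  R2 -= -2·R1 → [0,0,2]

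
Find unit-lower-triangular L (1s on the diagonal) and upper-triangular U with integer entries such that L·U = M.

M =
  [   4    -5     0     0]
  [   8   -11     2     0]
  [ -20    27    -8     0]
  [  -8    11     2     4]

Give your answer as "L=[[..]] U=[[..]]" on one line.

  row1 -= 2·row0 → [0,-1,2,0]
  row2 -= -5·row0 → [0,2,-8,0]
  row3 -= -2·row0 → [0,1,2,4]
  row2 -= -2·row1 → [0,0,-4,0]
  row3 -= -1·row1 → [0,0,4,4]
  row3 -= -1·row2 → [0,0,0,4]

L=[[1,0,0,0],[2,1,0,0],[-5,-2,1,0],[-2,-1,-1,1]] U=[[4,-5,0,0],[0,-1,2,0],[0,0,-4,0],[0,0,0,4]]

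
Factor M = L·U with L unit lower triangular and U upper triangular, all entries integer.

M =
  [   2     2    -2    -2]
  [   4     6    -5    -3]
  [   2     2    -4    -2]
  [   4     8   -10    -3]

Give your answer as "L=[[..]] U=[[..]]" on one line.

L=[[1,0,0,0],[2,1,0,0],[1,0,1,0],[2,2,2,1]] U=[[2,2,-2,-2],[0,2,-1,1],[0,0,-2,0],[0,0,0,-1]]

  row1 -= 2·row0 → [0,2,-1,1]
  row2 -= 1·row0 → [0,0,-2,0]
  row3 -= 2·row0 → [0,4,-6,1]
  row2 -= 0·row1 → [0,0,-2,0]
  row3 -= 2·row1 → [0,0,-4,-1]
  row3 -= 2·row2 → [0,0,0,-1]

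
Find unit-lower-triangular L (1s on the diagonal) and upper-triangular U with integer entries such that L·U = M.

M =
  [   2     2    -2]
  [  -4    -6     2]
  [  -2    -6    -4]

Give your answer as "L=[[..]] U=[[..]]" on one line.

L=[[1,0,0],[-2,1,0],[-1,2,1]] U=[[2,2,-2],[0,-2,-2],[0,0,-2]]

  r1 -= -2·r0 → [0,-2,-2]
  r2 -= -1·r0 → [0,-4,-6]
  r2 -= 2·r1 → [0,0,-2]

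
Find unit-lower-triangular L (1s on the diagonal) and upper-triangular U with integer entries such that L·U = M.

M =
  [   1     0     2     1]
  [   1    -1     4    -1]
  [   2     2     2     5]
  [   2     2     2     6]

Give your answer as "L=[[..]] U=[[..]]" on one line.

L=[[1,0,0,0],[1,1,0,0],[2,-2,1,0],[2,-2,1,1]] U=[[1,0,2,1],[0,-1,2,-2],[0,0,2,-1],[0,0,0,1]]

  row1 -= 1·row0 → [0,-1,2,-2]
  row2 -= 2·row0 → [0,2,-2,3]
  row3 -= 2·row0 → [0,2,-2,4]
  row2 -= -2·row1 → [0,0,2,-1]
  row3 -= -2·row1 → [0,0,2,0]
  row3 -= 1·row2 → [0,0,0,1]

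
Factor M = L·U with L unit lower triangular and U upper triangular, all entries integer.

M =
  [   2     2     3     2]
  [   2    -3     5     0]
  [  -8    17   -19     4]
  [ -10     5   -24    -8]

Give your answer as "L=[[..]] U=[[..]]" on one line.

L=[[1,0,0,0],[1,1,0,0],[-4,-5,1,0],[-5,-3,-1,1]] U=[[2,2,3,2],[0,-5,2,-2],[0,0,3,2],[0,0,0,-2]]

  r1 -= 1·r0 → [0,-5,2,-2]
  r2 -= -4·r0 → [0,25,-7,12]
  r3 -= -5·r0 → [0,15,-9,2]
  r2 -= -5·r1 → [0,0,3,2]
  r3 -= -3·r1 → [0,0,-3,-4]
  r3 -= -1·r2 → [0,0,0,-2]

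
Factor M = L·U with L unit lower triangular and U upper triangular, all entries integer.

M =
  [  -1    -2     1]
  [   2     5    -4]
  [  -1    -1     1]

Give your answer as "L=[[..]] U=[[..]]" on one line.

L=[[1,0,0],[-2,1,0],[1,1,1]] U=[[-1,-2,1],[0,1,-2],[0,0,2]]

  R1 -= -2·R0 → [0,1,-2]
  R2 -= 1·R0 → [0,1,0]
  R2 -= 1·R1 → [0,0,2]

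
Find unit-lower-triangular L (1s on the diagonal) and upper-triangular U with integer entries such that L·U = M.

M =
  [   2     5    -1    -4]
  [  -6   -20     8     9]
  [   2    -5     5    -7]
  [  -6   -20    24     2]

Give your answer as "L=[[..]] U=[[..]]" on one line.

L=[[1,0,0,0],[-3,1,0,0],[1,2,1,0],[-3,1,-4,1]] U=[[2,5,-1,-4],[0,-5,5,-3],[0,0,-4,3],[0,0,0,5]]

  R1 -= -3·R0 → [0,-5,5,-3]
  R2 -= 1·R0 → [0,-10,6,-3]
  R3 -= -3·R0 → [0,-5,21,-10]
  R2 -= 2·R1 → [0,0,-4,3]
  R3 -= 1·R1 → [0,0,16,-7]
  R3 -= -4·R2 → [0,0,0,5]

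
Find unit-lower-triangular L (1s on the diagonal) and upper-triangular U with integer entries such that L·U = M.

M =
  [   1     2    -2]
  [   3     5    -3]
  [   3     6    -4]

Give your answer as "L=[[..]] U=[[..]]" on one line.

L=[[1,0,0],[3,1,0],[3,0,1]] U=[[1,2,-2],[0,-1,3],[0,0,2]]

  R1 -= 3·R0 → [0,-1,3]
  R2 -= 3·R0 → [0,0,2]
  R2 -= 0·R1 → [0,0,2]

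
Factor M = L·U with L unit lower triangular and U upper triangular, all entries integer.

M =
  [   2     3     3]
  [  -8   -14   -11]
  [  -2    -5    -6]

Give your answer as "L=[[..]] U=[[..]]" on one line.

L=[[1,0,0],[-4,1,0],[-1,1,1]] U=[[2,3,3],[0,-2,1],[0,0,-4]]

  R1 -= -4·R0 → [0,-2,1]
  R2 -= -1·R0 → [0,-2,-3]
  R2 -= 1·R1 → [0,0,-4]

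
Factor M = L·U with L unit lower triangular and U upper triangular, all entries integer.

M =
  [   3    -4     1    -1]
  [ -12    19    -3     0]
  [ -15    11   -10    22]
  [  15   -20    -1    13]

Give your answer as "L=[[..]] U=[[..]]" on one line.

L=[[1,0,0,0],[-4,1,0,0],[-5,-3,1,0],[5,0,3,1]] U=[[3,-4,1,-1],[0,3,1,-4],[0,0,-2,5],[0,0,0,3]]

  R1 -= -4·R0 → [0,3,1,-4]
  R2 -= -5·R0 → [0,-9,-5,17]
  R3 -= 5·R0 → [0,0,-6,18]
  R2 -= -3·R1 → [0,0,-2,5]
  R3 -= 0·R1 → [0,0,-6,18]
  R3 -= 3·R2 → [0,0,0,3]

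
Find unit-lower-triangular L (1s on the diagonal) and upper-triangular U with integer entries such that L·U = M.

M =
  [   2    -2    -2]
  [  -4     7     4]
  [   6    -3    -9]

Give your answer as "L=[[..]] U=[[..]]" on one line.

  row1 -= -2·row0 → [0,3,0]
  row2 -= 3·row0 → [0,3,-3]
  row2 -= 1·row1 → [0,0,-3]

L=[[1,0,0],[-2,1,0],[3,1,1]] U=[[2,-2,-2],[0,3,0],[0,0,-3]]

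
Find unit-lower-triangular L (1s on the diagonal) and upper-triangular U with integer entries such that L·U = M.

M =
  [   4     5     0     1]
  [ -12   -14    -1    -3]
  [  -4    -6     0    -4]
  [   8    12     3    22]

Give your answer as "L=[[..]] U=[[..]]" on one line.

L=[[1,0,0,0],[-3,1,0,0],[-1,-1,1,0],[2,2,-5,1]] U=[[4,5,0,1],[0,1,-1,0],[0,0,-1,-3],[0,0,0,5]]

  R1 -= -3·R0 → [0,1,-1,0]
  R2 -= -1·R0 → [0,-1,0,-3]
  R3 -= 2·R0 → [0,2,3,20]
  R2 -= -1·R1 → [0,0,-1,-3]
  R3 -= 2·R1 → [0,0,5,20]
  R3 -= -5·R2 → [0,0,0,5]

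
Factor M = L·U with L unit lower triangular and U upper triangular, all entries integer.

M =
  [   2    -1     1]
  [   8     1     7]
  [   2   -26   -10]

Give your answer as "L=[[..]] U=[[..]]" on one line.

L=[[1,0,0],[4,1,0],[1,-5,1]] U=[[2,-1,1],[0,5,3],[0,0,4]]

  row1 -= 4·row0 → [0,5,3]
  row2 -= 1·row0 → [0,-25,-11]
  row2 -= -5·row1 → [0,0,4]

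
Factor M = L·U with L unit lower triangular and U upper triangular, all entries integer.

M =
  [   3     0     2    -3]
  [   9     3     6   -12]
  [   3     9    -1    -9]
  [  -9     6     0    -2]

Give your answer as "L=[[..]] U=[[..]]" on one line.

  row1 -= 3·row0 → [0,3,0,-3]
  row2 -= 1·row0 → [0,9,-3,-6]
  row3 -= -3·row0 → [0,6,6,-11]
  row2 -= 3·row1 → [0,0,-3,3]
  row3 -= 2·row1 → [0,0,6,-5]
  row3 -= -2·row2 → [0,0,0,1]

L=[[1,0,0,0],[3,1,0,0],[1,3,1,0],[-3,2,-2,1]] U=[[3,0,2,-3],[0,3,0,-3],[0,0,-3,3],[0,0,0,1]]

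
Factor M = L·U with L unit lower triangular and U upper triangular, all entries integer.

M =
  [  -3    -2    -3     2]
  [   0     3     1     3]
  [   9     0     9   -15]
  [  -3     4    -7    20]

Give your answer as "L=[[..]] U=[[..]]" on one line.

L=[[1,0,0,0],[0,1,0,0],[-3,-2,1,0],[1,2,-3,1]] U=[[-3,-2,-3,2],[0,3,1,3],[0,0,2,-3],[0,0,0,3]]

  R1 -= 0·R0 → [0,3,1,3]
  R2 -= -3·R0 → [0,-6,0,-9]
  R3 -= 1·R0 → [0,6,-4,18]
  R2 -= -2·R1 → [0,0,2,-3]
  R3 -= 2·R1 → [0,0,-6,12]
  R3 -= -3·R2 → [0,0,0,3]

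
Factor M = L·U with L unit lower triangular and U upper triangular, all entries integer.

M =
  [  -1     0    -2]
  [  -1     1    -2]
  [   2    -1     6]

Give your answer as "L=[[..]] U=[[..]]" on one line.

L=[[1,0,0],[1,1,0],[-2,-1,1]] U=[[-1,0,-2],[0,1,0],[0,0,2]]

  row1 -= 1·row0 → [0,1,0]
  row2 -= -2·row0 → [0,-1,2]
  row2 -= -1·row1 → [0,0,2]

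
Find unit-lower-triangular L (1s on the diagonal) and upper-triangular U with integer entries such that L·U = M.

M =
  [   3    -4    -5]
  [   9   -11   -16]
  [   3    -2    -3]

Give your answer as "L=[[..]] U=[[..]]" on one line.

L=[[1,0,0],[3,1,0],[1,2,1]] U=[[3,-4,-5],[0,1,-1],[0,0,4]]

  r1 -= 3·r0 → [0,1,-1]
  r2 -= 1·r0 → [0,2,2]
  r2 -= 2·r1 → [0,0,4]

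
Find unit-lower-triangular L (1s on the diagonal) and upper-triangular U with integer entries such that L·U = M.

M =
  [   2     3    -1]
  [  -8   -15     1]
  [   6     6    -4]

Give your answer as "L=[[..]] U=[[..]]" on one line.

L=[[1,0,0],[-4,1,0],[3,1,1]] U=[[2,3,-1],[0,-3,-3],[0,0,2]]

  r1 -= -4·r0 → [0,-3,-3]
  r2 -= 3·r0 → [0,-3,-1]
  r2 -= 1·r1 → [0,0,2]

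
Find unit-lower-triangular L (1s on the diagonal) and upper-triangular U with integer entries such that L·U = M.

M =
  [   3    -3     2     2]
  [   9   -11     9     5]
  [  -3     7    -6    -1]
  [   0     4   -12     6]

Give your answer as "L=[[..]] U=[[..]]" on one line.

L=[[1,0,0,0],[3,1,0,0],[-1,-2,1,0],[0,-2,-3,1]] U=[[3,-3,2,2],[0,-2,3,-1],[0,0,2,-1],[0,0,0,1]]

  row1 -= 3·row0 → [0,-2,3,-1]
  row2 -= -1·row0 → [0,4,-4,1]
  row3 -= 0·row0 → [0,4,-12,6]
  row2 -= -2·row1 → [0,0,2,-1]
  row3 -= -2·row1 → [0,0,-6,4]
  row3 -= -3·row2 → [0,0,0,1]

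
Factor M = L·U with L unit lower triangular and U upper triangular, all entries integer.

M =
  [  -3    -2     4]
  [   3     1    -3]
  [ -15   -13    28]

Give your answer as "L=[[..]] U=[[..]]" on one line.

  R1 -= -1·R0 → [0,-1,1]
  R2 -= 5·R0 → [0,-3,8]
  R2 -= 3·R1 → [0,0,5]

L=[[1,0,0],[-1,1,0],[5,3,1]] U=[[-3,-2,4],[0,-1,1],[0,0,5]]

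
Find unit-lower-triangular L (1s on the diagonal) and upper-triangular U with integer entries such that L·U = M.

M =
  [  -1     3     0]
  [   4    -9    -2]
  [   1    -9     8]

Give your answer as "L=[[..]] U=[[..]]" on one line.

  r1 -= -4·r0 → [0,3,-2]
  r2 -= -1·r0 → [0,-6,8]
  r2 -= -2·r1 → [0,0,4]

L=[[1,0,0],[-4,1,0],[-1,-2,1]] U=[[-1,3,0],[0,3,-2],[0,0,4]]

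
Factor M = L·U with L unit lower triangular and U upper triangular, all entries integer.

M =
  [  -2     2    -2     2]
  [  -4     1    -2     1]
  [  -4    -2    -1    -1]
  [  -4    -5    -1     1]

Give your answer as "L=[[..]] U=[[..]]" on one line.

L=[[1,0,0,0],[2,1,0,0],[2,2,1,0],[2,3,3,1]] U=[[-2,2,-2,2],[0,-3,2,-3],[0,0,-1,1],[0,0,0,3]]

  row1 -= 2·row0 → [0,-3,2,-3]
  row2 -= 2·row0 → [0,-6,3,-5]
  row3 -= 2·row0 → [0,-9,3,-3]
  row2 -= 2·row1 → [0,0,-1,1]
  row3 -= 3·row1 → [0,0,-3,6]
  row3 -= 3·row2 → [0,0,0,3]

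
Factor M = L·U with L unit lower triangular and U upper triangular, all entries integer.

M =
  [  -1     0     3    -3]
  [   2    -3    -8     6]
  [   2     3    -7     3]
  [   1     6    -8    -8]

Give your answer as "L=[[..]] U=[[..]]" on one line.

L=[[1,0,0,0],[-2,1,0,0],[-2,-1,1,0],[-1,-2,3,1]] U=[[-1,0,3,-3],[0,-3,-2,0],[0,0,-3,-3],[0,0,0,-2]]

  R1 -= -2·R0 → [0,-3,-2,0]
  R2 -= -2·R0 → [0,3,-1,-3]
  R3 -= -1·R0 → [0,6,-5,-11]
  R2 -= -1·R1 → [0,0,-3,-3]
  R3 -= -2·R1 → [0,0,-9,-11]
  R3 -= 3·R2 → [0,0,0,-2]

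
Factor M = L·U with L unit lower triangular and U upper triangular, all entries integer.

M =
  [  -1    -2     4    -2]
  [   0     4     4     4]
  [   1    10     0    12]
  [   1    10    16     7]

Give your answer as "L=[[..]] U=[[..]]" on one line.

L=[[1,0,0,0],[0,1,0,0],[-1,2,1,0],[-1,2,-3,1]] U=[[-1,-2,4,-2],[0,4,4,4],[0,0,-4,2],[0,0,0,3]]

  r1 -= 0·r0 → [0,4,4,4]
  r2 -= -1·r0 → [0,8,4,10]
  r3 -= -1·r0 → [0,8,20,5]
  r2 -= 2·r1 → [0,0,-4,2]
  r3 -= 2·r1 → [0,0,12,-3]
  r3 -= -3·r2 → [0,0,0,3]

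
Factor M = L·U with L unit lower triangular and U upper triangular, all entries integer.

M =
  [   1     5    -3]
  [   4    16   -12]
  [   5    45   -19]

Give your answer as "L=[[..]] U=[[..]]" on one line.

L=[[1,0,0],[4,1,0],[5,-5,1]] U=[[1,5,-3],[0,-4,0],[0,0,-4]]

  row1 -= 4·row0 → [0,-4,0]
  row2 -= 5·row0 → [0,20,-4]
  row2 -= -5·row1 → [0,0,-4]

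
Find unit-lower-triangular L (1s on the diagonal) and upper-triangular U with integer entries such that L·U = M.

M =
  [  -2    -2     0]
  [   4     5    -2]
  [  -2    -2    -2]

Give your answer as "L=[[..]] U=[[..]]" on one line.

  row1 -= -2·row0 → [0,1,-2]
  row2 -= 1·row0 → [0,0,-2]
  row2 -= 0·row1 → [0,0,-2]

L=[[1,0,0],[-2,1,0],[1,0,1]] U=[[-2,-2,0],[0,1,-2],[0,0,-2]]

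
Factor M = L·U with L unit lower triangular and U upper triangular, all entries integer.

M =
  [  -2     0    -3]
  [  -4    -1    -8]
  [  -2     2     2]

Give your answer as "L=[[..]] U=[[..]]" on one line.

  R1 -= 2·R0 → [0,-1,-2]
  R2 -= 1·R0 → [0,2,5]
  R2 -= -2·R1 → [0,0,1]

L=[[1,0,0],[2,1,0],[1,-2,1]] U=[[-2,0,-3],[0,-1,-2],[0,0,1]]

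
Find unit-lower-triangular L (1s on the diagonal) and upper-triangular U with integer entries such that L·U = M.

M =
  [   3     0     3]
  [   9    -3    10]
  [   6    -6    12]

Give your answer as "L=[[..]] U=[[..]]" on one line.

  r1 -= 3·r0 → [0,-3,1]
  r2 -= 2·r0 → [0,-6,6]
  r2 -= 2·r1 → [0,0,4]

L=[[1,0,0],[3,1,0],[2,2,1]] U=[[3,0,3],[0,-3,1],[0,0,4]]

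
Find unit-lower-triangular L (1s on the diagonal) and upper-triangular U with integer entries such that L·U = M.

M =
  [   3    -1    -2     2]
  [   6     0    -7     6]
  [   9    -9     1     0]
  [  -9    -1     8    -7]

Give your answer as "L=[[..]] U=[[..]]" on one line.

L=[[1,0,0,0],[2,1,0,0],[3,-3,1,0],[-3,-2,2,1]] U=[[3,-1,-2,2],[0,2,-3,2],[0,0,-2,0],[0,0,0,3]]

  r1 -= 2·r0 → [0,2,-3,2]
  r2 -= 3·r0 → [0,-6,7,-6]
  r3 -= -3·r0 → [0,-4,2,-1]
  r2 -= -3·r1 → [0,0,-2,0]
  r3 -= -2·r1 → [0,0,-4,3]
  r3 -= 2·r2 → [0,0,0,3]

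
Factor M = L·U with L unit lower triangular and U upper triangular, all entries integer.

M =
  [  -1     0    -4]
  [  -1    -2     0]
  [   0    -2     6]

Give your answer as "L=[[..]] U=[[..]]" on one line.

  row1 -= 1·row0 → [0,-2,4]
  row2 -= 0·row0 → [0,-2,6]
  row2 -= 1·row1 → [0,0,2]

L=[[1,0,0],[1,1,0],[0,1,1]] U=[[-1,0,-4],[0,-2,4],[0,0,2]]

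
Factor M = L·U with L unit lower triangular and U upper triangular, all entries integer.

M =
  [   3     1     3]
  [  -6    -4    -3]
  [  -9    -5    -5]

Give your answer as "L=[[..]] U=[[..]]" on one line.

  row1 -= -2·row0 → [0,-2,3]
  row2 -= -3·row0 → [0,-2,4]
  row2 -= 1·row1 → [0,0,1]

L=[[1,0,0],[-2,1,0],[-3,1,1]] U=[[3,1,3],[0,-2,3],[0,0,1]]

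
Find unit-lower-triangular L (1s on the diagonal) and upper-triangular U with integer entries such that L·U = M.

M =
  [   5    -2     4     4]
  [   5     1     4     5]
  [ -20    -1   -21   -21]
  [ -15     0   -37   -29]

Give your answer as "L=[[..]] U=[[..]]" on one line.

L=[[1,0,0,0],[1,1,0,0],[-4,-3,1,0],[-3,-2,5,1]] U=[[5,-2,4,4],[0,3,0,1],[0,0,-5,-2],[0,0,0,-5]]

  R1 -= 1·R0 → [0,3,0,1]
  R2 -= -4·R0 → [0,-9,-5,-5]
  R3 -= -3·R0 → [0,-6,-25,-17]
  R2 -= -3·R1 → [0,0,-5,-2]
  R3 -= -2·R1 → [0,0,-25,-15]
  R3 -= 5·R2 → [0,0,0,-5]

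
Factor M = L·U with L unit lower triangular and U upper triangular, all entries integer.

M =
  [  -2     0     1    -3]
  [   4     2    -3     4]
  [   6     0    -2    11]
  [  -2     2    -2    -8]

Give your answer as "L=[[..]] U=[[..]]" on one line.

  row1 -= -2·row0 → [0,2,-1,-2]
  row2 -= -3·row0 → [0,0,1,2]
  row3 -= 1·row0 → [0,2,-3,-5]
  row2 -= 0·row1 → [0,0,1,2]
  row3 -= 1·row1 → [0,0,-2,-3]
  row3 -= -2·row2 → [0,0,0,1]

L=[[1,0,0,0],[-2,1,0,0],[-3,0,1,0],[1,1,-2,1]] U=[[-2,0,1,-3],[0,2,-1,-2],[0,0,1,2],[0,0,0,1]]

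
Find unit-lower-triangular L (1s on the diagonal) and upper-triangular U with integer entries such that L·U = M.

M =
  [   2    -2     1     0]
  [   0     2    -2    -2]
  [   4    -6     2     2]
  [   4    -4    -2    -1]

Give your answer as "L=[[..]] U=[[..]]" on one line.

L=[[1,0,0,0],[0,1,0,0],[2,-1,1,0],[2,0,2,1]] U=[[2,-2,1,0],[0,2,-2,-2],[0,0,-2,0],[0,0,0,-1]]

  r1 -= 0·r0 → [0,2,-2,-2]
  r2 -= 2·r0 → [0,-2,0,2]
  r3 -= 2·r0 → [0,0,-4,-1]
  r2 -= -1·r1 → [0,0,-2,0]
  r3 -= 0·r1 → [0,0,-4,-1]
  r3 -= 2·r2 → [0,0,0,-1]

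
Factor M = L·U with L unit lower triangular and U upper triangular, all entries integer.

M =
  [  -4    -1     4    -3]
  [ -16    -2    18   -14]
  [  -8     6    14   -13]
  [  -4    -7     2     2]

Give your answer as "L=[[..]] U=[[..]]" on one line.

L=[[1,0,0,0],[4,1,0,0],[2,4,1,0],[1,-3,-2,1]] U=[[-4,-1,4,-3],[0,2,2,-2],[0,0,-2,1],[0,0,0,1]]

  R1 -= 4·R0 → [0,2,2,-2]
  R2 -= 2·R0 → [0,8,6,-7]
  R3 -= 1·R0 → [0,-6,-2,5]
  R2 -= 4·R1 → [0,0,-2,1]
  R3 -= -3·R1 → [0,0,4,-1]
  R3 -= -2·R2 → [0,0,0,1]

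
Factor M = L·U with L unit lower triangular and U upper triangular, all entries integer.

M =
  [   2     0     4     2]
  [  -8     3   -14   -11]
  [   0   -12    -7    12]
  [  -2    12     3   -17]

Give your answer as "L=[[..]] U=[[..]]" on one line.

L=[[1,0,0,0],[-4,1,0,0],[0,-4,1,0],[-1,4,-1,1]] U=[[2,0,4,2],[0,3,2,-3],[0,0,1,0],[0,0,0,-3]]

  R1 -= -4·R0 → [0,3,2,-3]
  R2 -= 0·R0 → [0,-12,-7,12]
  R3 -= -1·R0 → [0,12,7,-15]
  R2 -= -4·R1 → [0,0,1,0]
  R3 -= 4·R1 → [0,0,-1,-3]
  R3 -= -1·R2 → [0,0,0,-3]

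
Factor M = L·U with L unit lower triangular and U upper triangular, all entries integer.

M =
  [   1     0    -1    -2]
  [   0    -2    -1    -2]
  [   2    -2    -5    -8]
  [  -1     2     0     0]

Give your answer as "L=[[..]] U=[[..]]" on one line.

  r1 -= 0·r0 → [0,-2,-1,-2]
  r2 -= 2·r0 → [0,-2,-3,-4]
  r3 -= -1·r0 → [0,2,-1,-2]
  r2 -= 1·r1 → [0,0,-2,-2]
  r3 -= -1·r1 → [0,0,-2,-4]
  r3 -= 1·r2 → [0,0,0,-2]

L=[[1,0,0,0],[0,1,0,0],[2,1,1,0],[-1,-1,1,1]] U=[[1,0,-1,-2],[0,-2,-1,-2],[0,0,-2,-2],[0,0,0,-2]]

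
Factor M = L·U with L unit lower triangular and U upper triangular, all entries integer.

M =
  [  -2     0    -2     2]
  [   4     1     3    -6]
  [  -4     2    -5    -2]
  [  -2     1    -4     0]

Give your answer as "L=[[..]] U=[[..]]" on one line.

  r1 -= -2·r0 → [0,1,-1,-2]
  r2 -= 2·r0 → [0,2,-1,-6]
  r3 -= 1·r0 → [0,1,-2,-2]
  r2 -= 2·r1 → [0,0,1,-2]
  r3 -= 1·r1 → [0,0,-1,0]
  r3 -= -1·r2 → [0,0,0,-2]

L=[[1,0,0,0],[-2,1,0,0],[2,2,1,0],[1,1,-1,1]] U=[[-2,0,-2,2],[0,1,-1,-2],[0,0,1,-2],[0,0,0,-2]]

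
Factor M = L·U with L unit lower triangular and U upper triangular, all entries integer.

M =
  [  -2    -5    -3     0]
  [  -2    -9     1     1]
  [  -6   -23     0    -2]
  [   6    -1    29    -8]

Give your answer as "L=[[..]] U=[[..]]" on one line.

L=[[1,0,0,0],[1,1,0,0],[3,2,1,0],[-3,4,4,1]] U=[[-2,-5,-3,0],[0,-4,4,1],[0,0,1,-4],[0,0,0,4]]

  row1 -= 1·row0 → [0,-4,4,1]
  row2 -= 3·row0 → [0,-8,9,-2]
  row3 -= -3·row0 → [0,-16,20,-8]
  row2 -= 2·row1 → [0,0,1,-4]
  row3 -= 4·row1 → [0,0,4,-12]
  row3 -= 4·row2 → [0,0,0,4]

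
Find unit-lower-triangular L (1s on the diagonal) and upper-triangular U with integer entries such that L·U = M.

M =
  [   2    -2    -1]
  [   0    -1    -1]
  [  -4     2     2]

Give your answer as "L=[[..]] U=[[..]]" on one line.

L=[[1,0,0],[0,1,0],[-2,2,1]] U=[[2,-2,-1],[0,-1,-1],[0,0,2]]

  r1 -= 0·r0 → [0,-1,-1]
  r2 -= -2·r0 → [0,-2,0]
  r2 -= 2·r1 → [0,0,2]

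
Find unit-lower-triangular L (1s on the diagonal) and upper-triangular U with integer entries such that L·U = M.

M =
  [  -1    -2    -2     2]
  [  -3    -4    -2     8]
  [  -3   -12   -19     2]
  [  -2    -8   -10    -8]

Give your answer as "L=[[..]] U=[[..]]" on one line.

L=[[1,0,0,0],[3,1,0,0],[3,-3,1,0],[2,-2,-2,1]] U=[[-1,-2,-2,2],[0,2,4,2],[0,0,-1,2],[0,0,0,-4]]

  row1 -= 3·row0 → [0,2,4,2]
  row2 -= 3·row0 → [0,-6,-13,-4]
  row3 -= 2·row0 → [0,-4,-6,-12]
  row2 -= -3·row1 → [0,0,-1,2]
  row3 -= -2·row1 → [0,0,2,-8]
  row3 -= -2·row2 → [0,0,0,-4]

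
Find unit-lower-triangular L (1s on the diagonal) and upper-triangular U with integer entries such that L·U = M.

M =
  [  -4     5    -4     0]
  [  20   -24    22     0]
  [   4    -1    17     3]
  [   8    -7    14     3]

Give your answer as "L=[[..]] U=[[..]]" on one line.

L=[[1,0,0,0],[-5,1,0,0],[-1,4,1,0],[-2,3,0,1]] U=[[-4,5,-4,0],[0,1,2,0],[0,0,5,3],[0,0,0,3]]

  R1 -= -5·R0 → [0,1,2,0]
  R2 -= -1·R0 → [0,4,13,3]
  R3 -= -2·R0 → [0,3,6,3]
  R2 -= 4·R1 → [0,0,5,3]
  R3 -= 3·R1 → [0,0,0,3]
  R3 -= 0·R2 → [0,0,0,3]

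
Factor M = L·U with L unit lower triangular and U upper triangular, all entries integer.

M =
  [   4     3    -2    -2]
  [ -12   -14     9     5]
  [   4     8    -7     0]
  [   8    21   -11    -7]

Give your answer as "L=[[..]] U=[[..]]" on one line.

L=[[1,0,0,0],[-3,1,0,0],[1,-1,1,0],[2,-3,-1,1]] U=[[4,3,-2,-2],[0,-5,3,-1],[0,0,-2,1],[0,0,0,-5]]

  row1 -= -3·row0 → [0,-5,3,-1]
  row2 -= 1·row0 → [0,5,-5,2]
  row3 -= 2·row0 → [0,15,-7,-3]
  row2 -= -1·row1 → [0,0,-2,1]
  row3 -= -3·row1 → [0,0,2,-6]
  row3 -= -1·row2 → [0,0,0,-5]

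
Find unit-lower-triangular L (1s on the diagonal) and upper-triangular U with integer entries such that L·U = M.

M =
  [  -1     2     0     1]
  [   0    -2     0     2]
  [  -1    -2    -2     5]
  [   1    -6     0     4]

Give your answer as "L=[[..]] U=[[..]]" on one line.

L=[[1,0,0,0],[0,1,0,0],[1,2,1,0],[-1,2,0,1]] U=[[-1,2,0,1],[0,-2,0,2],[0,0,-2,0],[0,0,0,1]]

  r1 -= 0·r0 → [0,-2,0,2]
  r2 -= 1·r0 → [0,-4,-2,4]
  r3 -= -1·r0 → [0,-4,0,5]
  r2 -= 2·r1 → [0,0,-2,0]
  r3 -= 2·r1 → [0,0,0,1]
  r3 -= 0·r2 → [0,0,0,1]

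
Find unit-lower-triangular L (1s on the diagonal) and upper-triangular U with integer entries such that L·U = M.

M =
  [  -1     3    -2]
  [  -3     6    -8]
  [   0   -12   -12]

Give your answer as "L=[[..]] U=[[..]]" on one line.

L=[[1,0,0],[3,1,0],[0,4,1]] U=[[-1,3,-2],[0,-3,-2],[0,0,-4]]

  r1 -= 3·r0 → [0,-3,-2]
  r2 -= 0·r0 → [0,-12,-12]
  r2 -= 4·r1 → [0,0,-4]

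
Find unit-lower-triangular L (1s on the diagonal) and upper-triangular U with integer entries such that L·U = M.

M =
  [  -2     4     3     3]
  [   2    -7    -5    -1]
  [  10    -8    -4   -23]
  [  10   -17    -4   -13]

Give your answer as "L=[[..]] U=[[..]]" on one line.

  row1 -= -1·row0 → [0,-3,-2,2]
  row2 -= -5·row0 → [0,12,11,-8]
  row3 -= -5·row0 → [0,3,11,2]
  row2 -= -4·row1 → [0,0,3,0]
  row3 -= -1·row1 → [0,0,9,4]
  row3 -= 3·row2 → [0,0,0,4]

L=[[1,0,0,0],[-1,1,0,0],[-5,-4,1,0],[-5,-1,3,1]] U=[[-2,4,3,3],[0,-3,-2,2],[0,0,3,0],[0,0,0,4]]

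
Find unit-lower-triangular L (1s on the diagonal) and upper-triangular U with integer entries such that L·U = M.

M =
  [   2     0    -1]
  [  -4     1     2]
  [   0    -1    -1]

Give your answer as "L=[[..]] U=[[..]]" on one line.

  R1 -= -2·R0 → [0,1,0]
  R2 -= 0·R0 → [0,-1,-1]
  R2 -= -1·R1 → [0,0,-1]

L=[[1,0,0],[-2,1,0],[0,-1,1]] U=[[2,0,-1],[0,1,0],[0,0,-1]]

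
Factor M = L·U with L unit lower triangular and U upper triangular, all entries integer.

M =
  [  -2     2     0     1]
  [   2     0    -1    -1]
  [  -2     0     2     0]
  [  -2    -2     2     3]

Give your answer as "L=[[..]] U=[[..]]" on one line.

L=[[1,0,0,0],[-1,1,0,0],[1,-1,1,0],[1,-2,0,1]] U=[[-2,2,0,1],[0,2,-1,0],[0,0,1,-1],[0,0,0,2]]

  r1 -= -1·r0 → [0,2,-1,0]
  r2 -= 1·r0 → [0,-2,2,-1]
  r3 -= 1·r0 → [0,-4,2,2]
  r2 -= -1·r1 → [0,0,1,-1]
  r3 -= -2·r1 → [0,0,0,2]
  r3 -= 0·r2 → [0,0,0,2]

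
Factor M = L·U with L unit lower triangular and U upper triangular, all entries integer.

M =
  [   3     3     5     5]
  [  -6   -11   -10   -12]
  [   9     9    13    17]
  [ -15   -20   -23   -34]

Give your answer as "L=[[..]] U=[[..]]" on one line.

  r1 -= -2·r0 → [0,-5,0,-2]
  r2 -= 3·r0 → [0,0,-2,2]
  r3 -= -5·r0 → [0,-5,2,-9]
  r2 -= 0·r1 → [0,0,-2,2]
  r3 -= 1·r1 → [0,0,2,-7]
  r3 -= -1·r2 → [0,0,0,-5]

L=[[1,0,0,0],[-2,1,0,0],[3,0,1,0],[-5,1,-1,1]] U=[[3,3,5,5],[0,-5,0,-2],[0,0,-2,2],[0,0,0,-5]]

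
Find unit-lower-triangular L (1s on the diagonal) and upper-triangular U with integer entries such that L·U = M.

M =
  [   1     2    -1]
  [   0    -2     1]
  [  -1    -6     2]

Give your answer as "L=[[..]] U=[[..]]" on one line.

  R1 -= 0·R0 → [0,-2,1]
  R2 -= -1·R0 → [0,-4,1]
  R2 -= 2·R1 → [0,0,-1]

L=[[1,0,0],[0,1,0],[-1,2,1]] U=[[1,2,-1],[0,-2,1],[0,0,-1]]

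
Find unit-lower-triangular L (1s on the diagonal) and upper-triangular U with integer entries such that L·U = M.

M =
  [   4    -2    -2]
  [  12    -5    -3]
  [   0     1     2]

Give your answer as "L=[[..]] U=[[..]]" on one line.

  row1 -= 3·row0 → [0,1,3]
  row2 -= 0·row0 → [0,1,2]
  row2 -= 1·row1 → [0,0,-1]

L=[[1,0,0],[3,1,0],[0,1,1]] U=[[4,-2,-2],[0,1,3],[0,0,-1]]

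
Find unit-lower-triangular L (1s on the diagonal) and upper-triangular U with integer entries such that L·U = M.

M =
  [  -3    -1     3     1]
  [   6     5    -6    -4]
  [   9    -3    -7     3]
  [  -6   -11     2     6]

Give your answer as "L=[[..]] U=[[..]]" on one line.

L=[[1,0,0,0],[-2,1,0,0],[-3,-2,1,0],[2,-3,-2,1]] U=[[-3,-1,3,1],[0,3,0,-2],[0,0,2,2],[0,0,0,2]]

  row1 -= -2·row0 → [0,3,0,-2]
  row2 -= -3·row0 → [0,-6,2,6]
  row3 -= 2·row0 → [0,-9,-4,4]
  row2 -= -2·row1 → [0,0,2,2]
  row3 -= -3·row1 → [0,0,-4,-2]
  row3 -= -2·row2 → [0,0,0,2]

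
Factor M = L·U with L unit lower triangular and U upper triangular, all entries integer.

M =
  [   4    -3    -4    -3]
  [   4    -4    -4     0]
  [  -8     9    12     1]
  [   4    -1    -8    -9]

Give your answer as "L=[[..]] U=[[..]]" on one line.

  r1 -= 1·r0 → [0,-1,0,3]
  r2 -= -2·r0 → [0,3,4,-5]
  r3 -= 1·r0 → [0,2,-4,-6]
  r2 -= -3·r1 → [0,0,4,4]
  r3 -= -2·r1 → [0,0,-4,0]
  r3 -= -1·r2 → [0,0,0,4]

L=[[1,0,0,0],[1,1,0,0],[-2,-3,1,0],[1,-2,-1,1]] U=[[4,-3,-4,-3],[0,-1,0,3],[0,0,4,4],[0,0,0,4]]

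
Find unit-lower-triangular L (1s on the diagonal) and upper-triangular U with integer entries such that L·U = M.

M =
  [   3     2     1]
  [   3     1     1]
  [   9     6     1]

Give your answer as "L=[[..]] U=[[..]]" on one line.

L=[[1,0,0],[1,1,0],[3,0,1]] U=[[3,2,1],[0,-1,0],[0,0,-2]]

  row1 -= 1·row0 → [0,-1,0]
  row2 -= 3·row0 → [0,0,-2]
  row2 -= 0·row1 → [0,0,-2]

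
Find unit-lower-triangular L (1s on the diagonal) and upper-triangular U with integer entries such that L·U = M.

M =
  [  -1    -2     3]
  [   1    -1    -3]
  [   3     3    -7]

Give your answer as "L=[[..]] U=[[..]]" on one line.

  r1 -= -1·r0 → [0,-3,0]
  r2 -= -3·r0 → [0,-3,2]
  r2 -= 1·r1 → [0,0,2]

L=[[1,0,0],[-1,1,0],[-3,1,1]] U=[[-1,-2,3],[0,-3,0],[0,0,2]]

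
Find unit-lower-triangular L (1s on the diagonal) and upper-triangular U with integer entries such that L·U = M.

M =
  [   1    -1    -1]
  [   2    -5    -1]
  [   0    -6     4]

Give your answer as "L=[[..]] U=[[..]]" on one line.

L=[[1,0,0],[2,1,0],[0,2,1]] U=[[1,-1,-1],[0,-3,1],[0,0,2]]

  R1 -= 2·R0 → [0,-3,1]
  R2 -= 0·R0 → [0,-6,4]
  R2 -= 2·R1 → [0,0,2]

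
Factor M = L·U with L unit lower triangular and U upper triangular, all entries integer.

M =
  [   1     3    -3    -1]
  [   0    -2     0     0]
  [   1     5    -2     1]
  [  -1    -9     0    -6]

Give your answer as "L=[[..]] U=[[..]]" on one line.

L=[[1,0,0,0],[0,1,0,0],[1,-1,1,0],[-1,3,-3,1]] U=[[1,3,-3,-1],[0,-2,0,0],[0,0,1,2],[0,0,0,-1]]

  R1 -= 0·R0 → [0,-2,0,0]
  R2 -= 1·R0 → [0,2,1,2]
  R3 -= -1·R0 → [0,-6,-3,-7]
  R2 -= -1·R1 → [0,0,1,2]
  R3 -= 3·R1 → [0,0,-3,-7]
  R3 -= -3·R2 → [0,0,0,-1]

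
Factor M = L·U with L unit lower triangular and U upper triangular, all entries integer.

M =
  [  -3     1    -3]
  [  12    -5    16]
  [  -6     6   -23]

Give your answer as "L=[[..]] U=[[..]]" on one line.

L=[[1,0,0],[-4,1,0],[2,-4,1]] U=[[-3,1,-3],[0,-1,4],[0,0,-1]]

  R1 -= -4·R0 → [0,-1,4]
  R2 -= 2·R0 → [0,4,-17]
  R2 -= -4·R1 → [0,0,-1]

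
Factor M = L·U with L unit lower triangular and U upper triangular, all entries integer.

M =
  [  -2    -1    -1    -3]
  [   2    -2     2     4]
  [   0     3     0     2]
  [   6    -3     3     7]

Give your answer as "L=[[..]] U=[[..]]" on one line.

L=[[1,0,0,0],[-1,1,0,0],[0,-1,1,0],[-3,2,-2,1]] U=[[-2,-1,-1,-3],[0,-3,1,1],[0,0,1,3],[0,0,0,2]]

  R1 -= -1·R0 → [0,-3,1,1]
  R2 -= 0·R0 → [0,3,0,2]
  R3 -= -3·R0 → [0,-6,0,-2]
  R2 -= -1·R1 → [0,0,1,3]
  R3 -= 2·R1 → [0,0,-2,-4]
  R3 -= -2·R2 → [0,0,0,2]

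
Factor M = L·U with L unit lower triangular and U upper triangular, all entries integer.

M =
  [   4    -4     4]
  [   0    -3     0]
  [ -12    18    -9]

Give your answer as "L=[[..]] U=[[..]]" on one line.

  R1 -= 0·R0 → [0,-3,0]
  R2 -= -3·R0 → [0,6,3]
  R2 -= -2·R1 → [0,0,3]

L=[[1,0,0],[0,1,0],[-3,-2,1]] U=[[4,-4,4],[0,-3,0],[0,0,3]]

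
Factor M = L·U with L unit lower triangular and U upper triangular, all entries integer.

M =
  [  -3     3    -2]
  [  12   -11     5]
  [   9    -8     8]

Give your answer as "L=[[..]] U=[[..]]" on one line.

L=[[1,0,0],[-4,1,0],[-3,1,1]] U=[[-3,3,-2],[0,1,-3],[0,0,5]]

  row1 -= -4·row0 → [0,1,-3]
  row2 -= -3·row0 → [0,1,2]
  row2 -= 1·row1 → [0,0,5]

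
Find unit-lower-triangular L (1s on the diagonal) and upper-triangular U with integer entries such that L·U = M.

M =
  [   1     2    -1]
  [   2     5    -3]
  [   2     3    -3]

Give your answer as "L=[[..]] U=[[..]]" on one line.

L=[[1,0,0],[2,1,0],[2,-1,1]] U=[[1,2,-1],[0,1,-1],[0,0,-2]]

  R1 -= 2·R0 → [0,1,-1]
  R2 -= 2·R0 → [0,-1,-1]
  R2 -= -1·R1 → [0,0,-2]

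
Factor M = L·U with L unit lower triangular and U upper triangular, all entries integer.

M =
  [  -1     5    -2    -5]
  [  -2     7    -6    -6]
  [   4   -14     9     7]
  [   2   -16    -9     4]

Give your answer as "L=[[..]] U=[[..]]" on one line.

L=[[1,0,0,0],[2,1,0,0],[-4,-2,1,0],[-2,2,3,1]] U=[[-1,5,-2,-5],[0,-3,-2,4],[0,0,-3,-5],[0,0,0,1]]

  R1 -= 2·R0 → [0,-3,-2,4]
  R2 -= -4·R0 → [0,6,1,-13]
  R3 -= -2·R0 → [0,-6,-13,-6]
  R2 -= -2·R1 → [0,0,-3,-5]
  R3 -= 2·R1 → [0,0,-9,-14]
  R3 -= 3·R2 → [0,0,0,1]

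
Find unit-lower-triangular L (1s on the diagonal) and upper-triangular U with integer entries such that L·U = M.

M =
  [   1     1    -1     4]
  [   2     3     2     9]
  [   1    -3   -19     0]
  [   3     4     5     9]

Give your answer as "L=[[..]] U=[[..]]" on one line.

L=[[1,0,0,0],[2,1,0,0],[1,-4,1,0],[3,1,-2,1]] U=[[1,1,-1,4],[0,1,4,1],[0,0,-2,0],[0,0,0,-4]]

  row1 -= 2·row0 → [0,1,4,1]
  row2 -= 1·row0 → [0,-4,-18,-4]
  row3 -= 3·row0 → [0,1,8,-3]
  row2 -= -4·row1 → [0,0,-2,0]
  row3 -= 1·row1 → [0,0,4,-4]
  row3 -= -2·row2 → [0,0,0,-4]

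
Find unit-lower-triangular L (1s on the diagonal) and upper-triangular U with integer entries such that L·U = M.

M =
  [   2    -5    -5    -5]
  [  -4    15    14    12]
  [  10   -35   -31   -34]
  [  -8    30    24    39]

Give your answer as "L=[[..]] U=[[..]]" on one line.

L=[[1,0,0,0],[-2,1,0,0],[5,-2,1,0],[-4,2,-2,1]] U=[[2,-5,-5,-5],[0,5,4,2],[0,0,2,-5],[0,0,0,5]]

  R1 -= -2·R0 → [0,5,4,2]
  R2 -= 5·R0 → [0,-10,-6,-9]
  R3 -= -4·R0 → [0,10,4,19]
  R2 -= -2·R1 → [0,0,2,-5]
  R3 -= 2·R1 → [0,0,-4,15]
  R3 -= -2·R2 → [0,0,0,5]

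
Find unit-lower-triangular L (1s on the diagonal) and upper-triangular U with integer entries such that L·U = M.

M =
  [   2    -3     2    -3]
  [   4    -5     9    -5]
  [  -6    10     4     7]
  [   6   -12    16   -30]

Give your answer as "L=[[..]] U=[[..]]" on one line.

  R1 -= 2·R0 → [0,1,5,1]
  R2 -= -3·R0 → [0,1,10,-2]
  R3 -= 3·R0 → [0,-3,10,-21]
  R2 -= 1·R1 → [0,0,5,-3]
  R3 -= -3·R1 → [0,0,25,-18]
  R3 -= 5·R2 → [0,0,0,-3]

L=[[1,0,0,0],[2,1,0,0],[-3,1,1,0],[3,-3,5,1]] U=[[2,-3,2,-3],[0,1,5,1],[0,0,5,-3],[0,0,0,-3]]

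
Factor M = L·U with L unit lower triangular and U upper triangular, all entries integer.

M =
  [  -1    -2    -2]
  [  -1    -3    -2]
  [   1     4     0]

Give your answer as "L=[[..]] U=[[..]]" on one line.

  row1 -= 1·row0 → [0,-1,0]
  row2 -= -1·row0 → [0,2,-2]
  row2 -= -2·row1 → [0,0,-2]

L=[[1,0,0],[1,1,0],[-1,-2,1]] U=[[-1,-2,-2],[0,-1,0],[0,0,-2]]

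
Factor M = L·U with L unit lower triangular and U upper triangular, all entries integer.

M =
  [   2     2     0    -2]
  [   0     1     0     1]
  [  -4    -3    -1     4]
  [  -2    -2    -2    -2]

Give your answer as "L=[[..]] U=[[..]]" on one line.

  R1 -= 0·R0 → [0,1,0,1]
  R2 -= -2·R0 → [0,1,-1,0]
  R3 -= -1·R0 → [0,0,-2,-4]
  R2 -= 1·R1 → [0,0,-1,-1]
  R3 -= 0·R1 → [0,0,-2,-4]
  R3 -= 2·R2 → [0,0,0,-2]

L=[[1,0,0,0],[0,1,0,0],[-2,1,1,0],[-1,0,2,1]] U=[[2,2,0,-2],[0,1,0,1],[0,0,-1,-1],[0,0,0,-2]]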